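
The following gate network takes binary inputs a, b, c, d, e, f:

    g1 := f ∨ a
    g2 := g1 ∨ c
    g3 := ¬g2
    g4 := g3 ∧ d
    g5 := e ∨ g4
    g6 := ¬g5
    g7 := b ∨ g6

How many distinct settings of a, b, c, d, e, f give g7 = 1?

g7 = b ∨ g6 must be 1, so at least one of b, g6 is 1.
Enumerating the 64 input combinations, 47 give g7 = 1 and 17 give g7 = 0.

47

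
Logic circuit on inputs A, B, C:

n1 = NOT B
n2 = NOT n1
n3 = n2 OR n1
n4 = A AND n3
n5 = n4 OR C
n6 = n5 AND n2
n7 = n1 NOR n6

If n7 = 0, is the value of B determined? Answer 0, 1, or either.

either

Both values of B occur among assignments with n7 = 0:
  B=0: A=0, B=0, C=0
  B=1: A=0, B=1, C=1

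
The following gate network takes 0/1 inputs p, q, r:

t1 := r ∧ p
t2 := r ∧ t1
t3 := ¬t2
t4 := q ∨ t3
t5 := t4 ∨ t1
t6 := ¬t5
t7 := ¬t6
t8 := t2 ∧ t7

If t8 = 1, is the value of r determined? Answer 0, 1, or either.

1

t8 = t2 ∧ t7 must be 1, so both t2 = 1 and t7 = 1.
t2 = r ∧ t1 must be 1, so both r = 1 and t1 = 1.
Every assignment with t8 = 1 has r = 1; there are 2 such assignment(s).
  p=1, q=0, r=1
  p=1, q=1, r=1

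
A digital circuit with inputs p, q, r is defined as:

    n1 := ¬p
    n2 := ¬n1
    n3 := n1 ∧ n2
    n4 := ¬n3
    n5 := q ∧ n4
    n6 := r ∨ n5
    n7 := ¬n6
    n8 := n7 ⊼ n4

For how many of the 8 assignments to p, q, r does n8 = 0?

n8 = n7 ⊼ n4 must be 0, so both n7 = 1 and n4 = 1.
n7 = ¬n6 must be 1, so n6 = 0.
n4 = ¬n3 must be 1, so n3 = 0.
Satisfying assignments:
  p=0, q=0, r=0
  p=1, q=0, r=0

2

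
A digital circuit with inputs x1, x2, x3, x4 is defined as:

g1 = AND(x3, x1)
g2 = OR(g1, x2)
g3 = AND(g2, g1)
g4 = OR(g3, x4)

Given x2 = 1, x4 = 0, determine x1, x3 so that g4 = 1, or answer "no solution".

g4 = OR(g3, x4) must be 1, so at least one of g3, x4 is 1.
Check with x2 = 1, x4 = 0 and x1=1, x3=1:
g1 = AND(x3, x1) = AND(1, 1) = 1
g2 = OR(g1, x2) = OR(1, 1) = 1
g3 = AND(g2, g1) = AND(1, 1) = 1
g4 = OR(g3, x4) = OR(1, 0) = 1
So g4 = 1.

x1=1, x3=1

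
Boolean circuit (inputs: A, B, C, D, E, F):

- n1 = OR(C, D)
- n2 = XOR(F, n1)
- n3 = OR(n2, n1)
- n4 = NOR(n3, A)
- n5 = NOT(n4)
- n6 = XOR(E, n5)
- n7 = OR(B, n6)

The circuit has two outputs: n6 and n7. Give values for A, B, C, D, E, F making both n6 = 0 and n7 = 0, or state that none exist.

Check with A=0 B=0 C=1 D=1 E=1 F=1:
n1 = OR(C, D) = OR(1, 1) = 1
n2 = XOR(F, n1) = XOR(1, 1) = 0
n3 = OR(n2, n1) = OR(0, 1) = 1
n4 = NOR(n3, A) = NOR(1, 0) = 0
n5 = NOT(n4) = NOT 0 = 1
n6 = XOR(E, n5) = XOR(1, 1) = 0
n7 = OR(B, n6) = OR(0, 0) = 0
So n6 = 0 and n7 = 0.

A=0 B=0 C=1 D=1 E=1 F=1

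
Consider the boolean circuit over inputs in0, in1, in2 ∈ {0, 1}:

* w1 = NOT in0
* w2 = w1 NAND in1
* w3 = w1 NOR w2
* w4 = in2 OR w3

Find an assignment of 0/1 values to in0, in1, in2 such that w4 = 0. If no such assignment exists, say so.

w4 = in2 OR w3 must be 0, so both in2 = 0 and w3 = 0.
Check with in0=0, in1=1, in2=0:
w1 = NOT in0 = NOT 0 = 1
w2 = w1 NAND in1 = 1 NAND 1 = 0
w3 = w1 NOR w2 = 1 NOR 0 = 0
w4 = in2 OR w3 = 0 OR 0 = 0
So w4 = 0 as required.

in0=0, in1=1, in2=0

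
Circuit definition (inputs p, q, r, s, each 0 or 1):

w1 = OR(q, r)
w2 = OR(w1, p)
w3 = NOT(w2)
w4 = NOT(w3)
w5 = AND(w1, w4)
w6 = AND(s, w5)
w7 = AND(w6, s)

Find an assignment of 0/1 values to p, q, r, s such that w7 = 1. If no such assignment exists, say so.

p=0, q=0, r=1, s=1

w7 = AND(w6, s) must be 1, so both w6 = 1 and s = 1.
w6 = AND(s, w5) must be 1, so both s = 1 and w5 = 1.
w5 = AND(w1, w4) must be 1, so both w1 = 1 and w4 = 1.
Check with p=0, q=0, r=1, s=1:
w1 = OR(q, r) = OR(0, 1) = 1
w2 = OR(w1, p) = OR(1, 0) = 1
w3 = NOT(w2) = NOT 1 = 0
w4 = NOT(w3) = NOT 0 = 1
w5 = AND(w1, w4) = AND(1, 1) = 1
w6 = AND(s, w5) = AND(1, 1) = 1
w7 = AND(w6, s) = AND(1, 1) = 1
So w7 = 1 as required.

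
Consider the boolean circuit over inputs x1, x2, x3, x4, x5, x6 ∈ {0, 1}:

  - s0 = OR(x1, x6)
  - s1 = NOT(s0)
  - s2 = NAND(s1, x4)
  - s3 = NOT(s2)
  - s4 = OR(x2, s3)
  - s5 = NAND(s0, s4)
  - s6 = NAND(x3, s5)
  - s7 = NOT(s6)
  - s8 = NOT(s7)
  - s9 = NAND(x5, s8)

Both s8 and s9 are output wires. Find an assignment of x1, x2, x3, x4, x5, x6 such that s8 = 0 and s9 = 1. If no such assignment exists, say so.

x1=1, x2=0, x3=1, x4=0, x5=1, x6=0

Check with x1=1, x2=0, x3=1, x4=0, x5=1, x6=0:
s0 = OR(x1, x6) = OR(1, 0) = 1
s1 = NOT(s0) = NOT 1 = 0
s2 = NAND(s1, x4) = NAND(0, 0) = 1
s3 = NOT(s2) = NOT 1 = 0
s4 = OR(x2, s3) = OR(0, 0) = 0
s5 = NAND(s0, s4) = NAND(1, 0) = 1
s6 = NAND(x3, s5) = NAND(1, 1) = 0
s7 = NOT(s6) = NOT 0 = 1
s8 = NOT(s7) = NOT 1 = 0
s9 = NAND(x5, s8) = NAND(1, 0) = 1
So s8 = 0 and s9 = 1.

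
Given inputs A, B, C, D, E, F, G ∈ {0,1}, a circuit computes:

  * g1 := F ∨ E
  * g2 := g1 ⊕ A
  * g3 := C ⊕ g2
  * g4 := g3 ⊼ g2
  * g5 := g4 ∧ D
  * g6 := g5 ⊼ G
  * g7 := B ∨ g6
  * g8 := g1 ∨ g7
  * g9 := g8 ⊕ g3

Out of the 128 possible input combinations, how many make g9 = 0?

g9 = g8 ⊕ g3 must be 0, so g8 and g3 are equal.
Enumerating the 128 input combinations, 65 give g9 = 0 and 63 give g9 = 1.

65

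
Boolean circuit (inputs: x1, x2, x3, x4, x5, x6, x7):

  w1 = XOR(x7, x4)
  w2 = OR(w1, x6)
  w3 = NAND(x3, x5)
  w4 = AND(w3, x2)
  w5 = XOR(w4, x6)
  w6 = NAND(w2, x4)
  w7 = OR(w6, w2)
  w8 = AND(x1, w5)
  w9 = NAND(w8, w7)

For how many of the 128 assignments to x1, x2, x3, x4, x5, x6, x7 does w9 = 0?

32

w9 = NAND(w8, w7) must be 0, so both w8 = 1 and w7 = 1.
Enumerating the 128 input combinations, 32 give w9 = 0 and 96 give w9 = 1.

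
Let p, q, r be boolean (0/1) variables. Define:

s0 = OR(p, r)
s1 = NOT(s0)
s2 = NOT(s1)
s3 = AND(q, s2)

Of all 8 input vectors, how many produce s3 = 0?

5

s3 = AND(q, s2) must be 0, so at least one of q, s2 is 0.
Satisfying assignments:
  p=0, q=0, r=0
  p=0, q=0, r=1
  p=0, q=1, r=0
  p=1, q=0, r=0
  p=1, q=0, r=1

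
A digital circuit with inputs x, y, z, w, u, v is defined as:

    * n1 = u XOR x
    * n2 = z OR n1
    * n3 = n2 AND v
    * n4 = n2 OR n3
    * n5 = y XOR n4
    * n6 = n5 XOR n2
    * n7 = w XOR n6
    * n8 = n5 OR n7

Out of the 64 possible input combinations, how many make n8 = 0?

n8 = n5 OR n7 must be 0, so both n5 = 0 and n7 = 0.
n5 = y XOR n4 must be 0, so y and n4 are equal.
Enumerating the 64 input combinations, 16 give n8 = 0 and 48 give n8 = 1.

16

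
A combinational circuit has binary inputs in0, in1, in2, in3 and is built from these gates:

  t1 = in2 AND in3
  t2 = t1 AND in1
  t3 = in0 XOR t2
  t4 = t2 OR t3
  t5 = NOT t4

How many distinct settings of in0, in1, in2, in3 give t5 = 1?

t5 = NOT t4 must be 1, so t4 = 0.
t4 = t2 OR t3 must be 0, so both t2 = 0 and t3 = 0.
t2 = t1 AND in1 must be 0, so at least one of t1, in1 is 0.
Enumerating the 16 input combinations, 7 give t5 = 1 and 9 give t5 = 0.

7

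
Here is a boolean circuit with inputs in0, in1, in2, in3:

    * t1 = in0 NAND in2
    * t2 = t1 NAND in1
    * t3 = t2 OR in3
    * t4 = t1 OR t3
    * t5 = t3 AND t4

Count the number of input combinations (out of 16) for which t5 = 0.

3

t5 = t3 AND t4 must be 0, so at least one of t3, t4 is 0.
Enumerating the 16 input combinations, 3 give t5 = 0 and 13 give t5 = 1.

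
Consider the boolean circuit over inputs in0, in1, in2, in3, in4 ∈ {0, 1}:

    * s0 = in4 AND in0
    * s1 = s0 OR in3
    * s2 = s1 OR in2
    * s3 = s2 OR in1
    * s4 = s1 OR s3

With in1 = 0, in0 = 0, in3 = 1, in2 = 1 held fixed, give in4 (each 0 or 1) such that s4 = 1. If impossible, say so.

s4 = s1 OR s3 must be 1, so at least one of s1, s3 is 1.
Check with in1 = 0, in0 = 0, in3 = 1, in2 = 1 and in4=0:
s0 = in4 AND in0 = 0 AND 0 = 0
s1 = s0 OR in3 = 0 OR 1 = 1
s2 = s1 OR in2 = 1 OR 1 = 1
s3 = s2 OR in1 = 1 OR 0 = 1
s4 = s1 OR s3 = 1 OR 1 = 1
So s4 = 1.

in4=0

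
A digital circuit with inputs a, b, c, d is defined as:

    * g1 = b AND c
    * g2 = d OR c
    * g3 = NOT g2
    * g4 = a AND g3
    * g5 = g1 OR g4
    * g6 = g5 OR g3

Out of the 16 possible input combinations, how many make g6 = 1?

8

g6 = g5 OR g3 must be 1, so at least one of g5, g3 is 1.
Enumerating the 16 input combinations, 8 give g6 = 1 and 8 give g6 = 0.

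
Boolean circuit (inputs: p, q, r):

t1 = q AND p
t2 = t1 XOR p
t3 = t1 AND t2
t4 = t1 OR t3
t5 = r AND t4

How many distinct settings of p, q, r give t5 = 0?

t5 = r AND t4 must be 0, so at least one of r, t4 is 0.
Enumerating the 8 input combinations, 7 give t5 = 0 and 1 give t5 = 1.

7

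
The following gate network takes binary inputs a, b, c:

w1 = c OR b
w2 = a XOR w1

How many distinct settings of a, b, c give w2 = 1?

w2 = a XOR w1 must be 1, so a and w1 differ.
Satisfying assignments:
  a=0, b=0, c=1
  a=0, b=1, c=0
  a=0, b=1, c=1
  a=1, b=0, c=0

4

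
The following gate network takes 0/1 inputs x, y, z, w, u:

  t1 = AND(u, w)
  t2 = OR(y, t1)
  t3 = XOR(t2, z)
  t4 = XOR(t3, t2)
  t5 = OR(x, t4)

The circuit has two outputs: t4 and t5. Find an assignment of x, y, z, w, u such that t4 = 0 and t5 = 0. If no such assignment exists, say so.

Check with x=0, y=0, z=0, w=1, u=0:
t1 = AND(u, w) = AND(0, 1) = 0
t2 = OR(y, t1) = OR(0, 0) = 0
t3 = XOR(t2, z) = XOR(0, 0) = 0
t4 = XOR(t3, t2) = XOR(0, 0) = 0
t5 = OR(x, t4) = OR(0, 0) = 0
So t4 = 0 and t5 = 0.

x=0, y=0, z=0, w=1, u=0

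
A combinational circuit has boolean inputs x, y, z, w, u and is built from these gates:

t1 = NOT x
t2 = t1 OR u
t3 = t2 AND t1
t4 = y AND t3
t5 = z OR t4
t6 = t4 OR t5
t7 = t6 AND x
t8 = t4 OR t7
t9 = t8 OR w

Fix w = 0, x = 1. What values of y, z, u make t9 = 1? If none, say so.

y=1, z=1, u=0

Check with w = 0, x = 1 and y=1, z=1, u=0:
t1 = NOT x = NOT 1 = 0
t2 = t1 OR u = 0 OR 0 = 0
t3 = t2 AND t1 = 0 AND 0 = 0
t4 = y AND t3 = 1 AND 0 = 0
t5 = z OR t4 = 1 OR 0 = 1
t6 = t4 OR t5 = 0 OR 1 = 1
t7 = t6 AND x = 1 AND 1 = 1
t8 = t4 OR t7 = 0 OR 1 = 1
t9 = t8 OR w = 1 OR 0 = 1
So t9 = 1.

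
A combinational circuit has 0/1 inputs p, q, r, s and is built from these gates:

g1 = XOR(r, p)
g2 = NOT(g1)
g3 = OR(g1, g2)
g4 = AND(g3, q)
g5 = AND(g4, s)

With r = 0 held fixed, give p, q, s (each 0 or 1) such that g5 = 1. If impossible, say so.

p=0, q=1, s=1

g5 = AND(g4, s) must be 1, so both g4 = 1 and s = 1.
g4 = AND(g3, q) must be 1, so both g3 = 1 and q = 1.
Check with r = 0 and p=0, q=1, s=1:
g1 = XOR(r, p) = XOR(0, 0) = 0
g2 = NOT(g1) = NOT 0 = 1
g3 = OR(g1, g2) = OR(0, 1) = 1
g4 = AND(g3, q) = AND(1, 1) = 1
g5 = AND(g4, s) = AND(1, 1) = 1
So g5 = 1.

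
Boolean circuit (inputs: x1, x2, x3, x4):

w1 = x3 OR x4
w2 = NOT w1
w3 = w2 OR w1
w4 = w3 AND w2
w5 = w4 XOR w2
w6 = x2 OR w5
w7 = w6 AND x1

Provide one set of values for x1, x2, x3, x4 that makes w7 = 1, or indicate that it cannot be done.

w7 = w6 AND x1 must be 1, so both w6 = 1 and x1 = 1.
Check with x1=1 x2=1 x3=1 x4=0:
w1 = x3 OR x4 = 1 OR 0 = 1
w2 = NOT w1 = NOT 1 = 0
w3 = w2 OR w1 = 0 OR 1 = 1
w4 = w3 AND w2 = 1 AND 0 = 0
w5 = w4 XOR w2 = 0 XOR 0 = 0
w6 = x2 OR w5 = 1 OR 0 = 1
w7 = w6 AND x1 = 1 AND 1 = 1
So w7 = 1 as required.

x1=1 x2=1 x3=1 x4=0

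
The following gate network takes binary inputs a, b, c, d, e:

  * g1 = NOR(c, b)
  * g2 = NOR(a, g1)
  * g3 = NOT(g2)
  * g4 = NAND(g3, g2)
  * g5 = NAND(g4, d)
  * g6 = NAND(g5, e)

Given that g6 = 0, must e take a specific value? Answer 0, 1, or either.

g6 = NAND(g5, e) must be 0, so both g5 = 1 and e = 1.
Every assignment with g6 = 0 has e = 1; there are 8 such assignment(s).

1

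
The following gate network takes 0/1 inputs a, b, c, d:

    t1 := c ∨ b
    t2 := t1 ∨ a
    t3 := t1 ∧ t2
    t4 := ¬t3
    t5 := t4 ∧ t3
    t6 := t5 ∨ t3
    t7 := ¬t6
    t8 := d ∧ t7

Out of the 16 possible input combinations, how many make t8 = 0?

14

t8 = d ∧ t7 must be 0, so at least one of d, t7 is 0.
Enumerating the 16 input combinations, 14 give t8 = 0 and 2 give t8 = 1.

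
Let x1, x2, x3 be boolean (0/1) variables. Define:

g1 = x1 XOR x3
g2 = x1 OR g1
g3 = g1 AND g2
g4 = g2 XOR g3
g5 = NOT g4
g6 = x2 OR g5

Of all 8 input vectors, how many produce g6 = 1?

g6 = x2 OR g5 must be 1, so at least one of x2, g5 is 1.
Enumerating the 8 input combinations, 7 give g6 = 1 and 1 give g6 = 0.

7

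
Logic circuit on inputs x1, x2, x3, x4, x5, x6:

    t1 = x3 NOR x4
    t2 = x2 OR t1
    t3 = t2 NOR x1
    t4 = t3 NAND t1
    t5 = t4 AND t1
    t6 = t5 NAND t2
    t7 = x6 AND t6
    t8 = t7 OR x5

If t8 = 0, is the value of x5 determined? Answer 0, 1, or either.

t8 = t7 OR x5 must be 0, so both t7 = 0 and x5 = 0.
t7 = x6 AND t6 must be 0, so at least one of x6, t6 is 0.
Every assignment with t8 = 0 has x5 = 0; there are 20 such assignment(s).

0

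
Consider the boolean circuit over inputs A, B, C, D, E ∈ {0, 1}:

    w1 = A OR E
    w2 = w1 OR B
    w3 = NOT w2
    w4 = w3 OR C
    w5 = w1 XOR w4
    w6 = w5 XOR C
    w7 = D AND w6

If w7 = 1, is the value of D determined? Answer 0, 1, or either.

w7 = D AND w6 must be 1, so both D = 1 and w6 = 1.
w6 = w5 XOR C must be 1, so w5 and C differ.
Every assignment with w7 = 1 has D = 1; there are 13 such assignment(s).

1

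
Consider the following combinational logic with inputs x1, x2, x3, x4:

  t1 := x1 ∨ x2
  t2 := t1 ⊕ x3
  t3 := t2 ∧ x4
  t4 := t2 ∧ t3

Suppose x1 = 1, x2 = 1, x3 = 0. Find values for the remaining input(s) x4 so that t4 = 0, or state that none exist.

t4 = t2 ∧ t3 must be 0, so at least one of t2, t3 is 0.
Check with x1 = 1, x2 = 1, x3 = 0 and x4=0:
t1 = x1 ∨ x2 = 1 ∨ 1 = 1
t2 = t1 ⊕ x3 = 1 ⊕ 0 = 1
t3 = t2 ∧ x4 = 1 ∧ 0 = 0
t4 = t2 ∧ t3 = 1 ∧ 0 = 0
So t4 = 0.

x4=0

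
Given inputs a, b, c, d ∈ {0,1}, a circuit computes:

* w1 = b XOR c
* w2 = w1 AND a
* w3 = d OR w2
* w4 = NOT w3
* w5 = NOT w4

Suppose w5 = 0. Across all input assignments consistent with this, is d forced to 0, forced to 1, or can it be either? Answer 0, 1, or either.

0

w5 = NOT w4 must be 0, so w4 = 1.
w4 = NOT w3 must be 1, so w3 = 0.
w3 = d OR w2 must be 0, so both d = 0 and w2 = 0.
Every assignment with w5 = 0 has d = 0; there are 6 such assignment(s).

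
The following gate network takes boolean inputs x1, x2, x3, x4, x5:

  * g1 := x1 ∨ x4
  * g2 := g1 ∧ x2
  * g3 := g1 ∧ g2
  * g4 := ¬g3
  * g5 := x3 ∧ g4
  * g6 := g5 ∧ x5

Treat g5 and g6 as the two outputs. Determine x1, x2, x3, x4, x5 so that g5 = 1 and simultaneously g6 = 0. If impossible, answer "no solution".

Check with x1=1 x2=0 x3=1 x4=1 x5=0:
g1 = x1 ∨ x4 = 1 ∨ 1 = 1
g2 = g1 ∧ x2 = 1 ∧ 0 = 0
g3 = g1 ∧ g2 = 1 ∧ 0 = 0
g4 = ¬g3 = ¬0 = 1
g5 = x3 ∧ g4 = 1 ∧ 1 = 1
g6 = g5 ∧ x5 = 1 ∧ 0 = 0
So g5 = 1 and g6 = 0.

x1=1 x2=0 x3=1 x4=1 x5=0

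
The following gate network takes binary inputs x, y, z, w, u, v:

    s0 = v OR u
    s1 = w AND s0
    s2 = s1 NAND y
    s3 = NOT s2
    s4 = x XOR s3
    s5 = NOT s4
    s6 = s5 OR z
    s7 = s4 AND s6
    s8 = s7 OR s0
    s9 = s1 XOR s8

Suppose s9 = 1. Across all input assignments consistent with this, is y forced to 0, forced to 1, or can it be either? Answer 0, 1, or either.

Both values of y occur among assignments with s9 = 1:
  y=0: x=0, y=0, z=0, w=0, u=0, v=1
  y=1: x=0, y=1, z=0, w=0, u=0, v=1

either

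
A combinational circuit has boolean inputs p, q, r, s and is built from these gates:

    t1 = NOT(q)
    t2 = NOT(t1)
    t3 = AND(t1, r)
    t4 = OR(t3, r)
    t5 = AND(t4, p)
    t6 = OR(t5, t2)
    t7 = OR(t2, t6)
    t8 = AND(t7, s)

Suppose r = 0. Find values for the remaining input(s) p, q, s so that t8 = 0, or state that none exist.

t8 = AND(t7, s) must be 0, so at least one of t7, s is 0.
Check with r = 0 and p=0, q=1, s=0:
t1 = NOT(q) = NOT 1 = 0
t2 = NOT(t1) = NOT 0 = 1
t3 = AND(t1, r) = AND(0, 0) = 0
t4 = OR(t3, r) = OR(0, 0) = 0
t5 = AND(t4, p) = AND(0, 0) = 0
t6 = OR(t5, t2) = OR(0, 1) = 1
t7 = OR(t2, t6) = OR(1, 1) = 1
t8 = AND(t7, s) = AND(1, 0) = 0
So t8 = 0.

p=0 q=1 s=0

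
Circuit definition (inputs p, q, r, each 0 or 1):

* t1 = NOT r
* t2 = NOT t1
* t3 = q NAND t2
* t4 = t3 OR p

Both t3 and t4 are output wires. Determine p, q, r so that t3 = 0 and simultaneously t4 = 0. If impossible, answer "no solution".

Check with p=0, q=1, r=1:
t1 = NOT r = NOT 1 = 0
t2 = NOT t1 = NOT 0 = 1
t3 = q NAND t2 = 1 NAND 1 = 0
t4 = t3 OR p = 0 OR 0 = 0
So t3 = 0 and t4 = 0.

p=0, q=1, r=1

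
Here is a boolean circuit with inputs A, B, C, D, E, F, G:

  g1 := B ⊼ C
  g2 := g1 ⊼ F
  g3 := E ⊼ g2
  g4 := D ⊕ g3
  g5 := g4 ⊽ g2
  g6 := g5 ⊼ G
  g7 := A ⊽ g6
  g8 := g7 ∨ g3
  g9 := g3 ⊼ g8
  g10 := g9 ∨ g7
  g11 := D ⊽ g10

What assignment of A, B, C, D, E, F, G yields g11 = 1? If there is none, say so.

g11 = D ⊽ g10 must be 1, so both D = 0 and g10 = 0.
Check with A=0, B=1, C=1, D=0, E=0, F=0, G=0:
g1 = B ⊼ C = 1 ⊼ 1 = 0
g2 = g1 ⊼ F = 0 ⊼ 0 = 1
g3 = E ⊼ g2 = 0 ⊼ 1 = 1
g4 = D ⊕ g3 = 0 ⊕ 1 = 1
g5 = g4 ⊽ g2 = 1 ⊽ 1 = 0
g6 = g5 ⊼ G = 0 ⊼ 0 = 1
g7 = A ⊽ g6 = 0 ⊽ 1 = 0
g8 = g7 ∨ g3 = 0 ∨ 1 = 1
g9 = g3 ⊼ g8 = 1 ⊼ 1 = 0
g10 = g9 ∨ g7 = 0 ∨ 0 = 0
g11 = D ⊽ g10 = 0 ⊽ 0 = 1
So g11 = 1 as required.

A=0, B=1, C=1, D=0, E=0, F=0, G=0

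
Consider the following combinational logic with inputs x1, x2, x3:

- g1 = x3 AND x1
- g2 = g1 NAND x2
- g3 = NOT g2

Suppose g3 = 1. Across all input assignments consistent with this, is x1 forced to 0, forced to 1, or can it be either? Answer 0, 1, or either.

g3 = NOT g2 must be 1, so g2 = 0.
g2 = g1 NAND x2 must be 0, so both g1 = 1 and x2 = 1.
Every assignment with g3 = 1 has x1 = 1; there are 1 such assignment(s).
  x1=1, x2=1, x3=1

1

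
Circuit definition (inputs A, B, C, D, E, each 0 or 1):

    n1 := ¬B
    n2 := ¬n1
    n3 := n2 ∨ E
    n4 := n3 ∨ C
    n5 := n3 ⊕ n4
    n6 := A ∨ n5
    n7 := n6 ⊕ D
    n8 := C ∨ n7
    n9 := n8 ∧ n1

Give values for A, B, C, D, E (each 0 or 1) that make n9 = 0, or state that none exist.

A=1, B=0, C=0, D=1, E=1

n9 = n8 ∧ n1 must be 0, so at least one of n8, n1 is 0.
Check with A=1, B=0, C=0, D=1, E=1:
n1 = ¬B = ¬0 = 1
n2 = ¬n1 = ¬1 = 0
n3 = n2 ∨ E = 0 ∨ 1 = 1
n4 = n3 ∨ C = 1 ∨ 0 = 1
n5 = n3 ⊕ n4 = 1 ⊕ 1 = 0
n6 = A ∨ n5 = 1 ∨ 0 = 1
n7 = n6 ⊕ D = 1 ⊕ 1 = 0
n8 = C ∨ n7 = 0 ∨ 0 = 0
n9 = n8 ∧ n1 = 0 ∧ 1 = 0
So n9 = 0 as required.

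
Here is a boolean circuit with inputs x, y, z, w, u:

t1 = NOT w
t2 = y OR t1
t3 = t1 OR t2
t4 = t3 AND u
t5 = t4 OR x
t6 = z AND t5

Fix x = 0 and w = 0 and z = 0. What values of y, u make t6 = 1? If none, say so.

With x = 0 and w = 0 and z = 0 fixed, none of the 4 settings of y, u give t6 = 1.
For example, with y=1, u=0:
t1 = NOT w = NOT 0 = 1
t2 = y OR t1 = 1 OR 1 = 1
t3 = t1 OR t2 = 1 OR 1 = 1
t4 = t3 AND u = 1 AND 0 = 0
t5 = t4 OR x = 0 OR 0 = 0
t6 = z AND t5 = 0 AND 0 = 0
giving t6 = 0 ≠ 1.

no solution exists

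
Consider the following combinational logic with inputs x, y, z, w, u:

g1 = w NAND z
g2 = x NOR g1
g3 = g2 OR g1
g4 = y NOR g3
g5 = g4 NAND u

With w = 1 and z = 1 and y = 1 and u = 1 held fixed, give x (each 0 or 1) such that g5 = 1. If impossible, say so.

g5 = g4 NAND u must be 1, so at least one of g4, u is 0.
Check with w = 1 and z = 1 and y = 1 and u = 1 and x=0:
g1 = w NAND z = 1 NAND 1 = 0
g2 = x NOR g1 = 0 NOR 0 = 1
g3 = g2 OR g1 = 1 OR 0 = 1
g4 = y NOR g3 = 1 NOR 1 = 0
g5 = g4 NAND u = 0 NAND 1 = 1
So g5 = 1.

x=0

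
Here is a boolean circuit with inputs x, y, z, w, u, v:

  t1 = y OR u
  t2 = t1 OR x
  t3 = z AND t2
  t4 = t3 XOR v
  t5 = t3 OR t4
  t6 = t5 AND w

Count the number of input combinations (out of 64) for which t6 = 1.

t6 = t5 AND w must be 1, so both t5 = 1 and w = 1.
t5 = t3 OR t4 must be 1, so at least one of t3, t4 is 1.
Enumerating the 64 input combinations, 23 give t6 = 1 and 41 give t6 = 0.

23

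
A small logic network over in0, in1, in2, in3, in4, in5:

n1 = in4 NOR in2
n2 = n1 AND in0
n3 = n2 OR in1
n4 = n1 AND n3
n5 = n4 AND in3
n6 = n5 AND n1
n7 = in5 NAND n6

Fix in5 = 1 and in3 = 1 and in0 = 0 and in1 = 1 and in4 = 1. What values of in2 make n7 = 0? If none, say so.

no solution exists

With in5 = 1 and in3 = 1 and in0 = 0 and in1 = 1 and in4 = 1 fixed, none of the 2 settings of in2 give n7 = 0.
For example, with in2=1:
n1 = in4 NOR in2 = 1 NOR 1 = 0
n2 = n1 AND in0 = 0 AND 0 = 0
n3 = n2 OR in1 = 0 OR 1 = 1
n4 = n1 AND n3 = 0 AND 1 = 0
n5 = n4 AND in3 = 0 AND 1 = 0
n6 = n5 AND n1 = 0 AND 0 = 0
n7 = in5 NAND n6 = 1 NAND 0 = 1
giving n7 = 1 ≠ 0.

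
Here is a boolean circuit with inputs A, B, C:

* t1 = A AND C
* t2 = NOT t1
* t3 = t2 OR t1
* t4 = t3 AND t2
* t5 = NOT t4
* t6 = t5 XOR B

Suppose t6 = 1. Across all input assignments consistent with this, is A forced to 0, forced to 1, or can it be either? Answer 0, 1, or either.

either

Both values of A occur among assignments with t6 = 1:
  A=0: A=0, B=1, C=0
  A=1: A=1, B=0, C=1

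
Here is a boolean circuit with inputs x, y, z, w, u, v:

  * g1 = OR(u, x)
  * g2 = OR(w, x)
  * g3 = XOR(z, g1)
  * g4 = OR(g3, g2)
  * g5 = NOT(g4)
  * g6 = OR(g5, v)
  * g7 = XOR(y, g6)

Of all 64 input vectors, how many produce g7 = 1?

g7 = XOR(y, g6) must be 1, so y and g6 differ.
Enumerating the 64 input combinations, 32 give g7 = 1 and 32 give g7 = 0.

32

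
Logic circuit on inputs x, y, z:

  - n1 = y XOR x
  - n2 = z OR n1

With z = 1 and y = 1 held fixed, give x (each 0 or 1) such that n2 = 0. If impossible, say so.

With z = 1 and y = 1 fixed, none of the 2 settings of x give n2 = 0.
For example, with x=1:
n1 = y XOR x = 1 XOR 1 = 0
n2 = z OR n1 = 1 OR 0 = 1
giving n2 = 1 ≠ 0.

no solution exists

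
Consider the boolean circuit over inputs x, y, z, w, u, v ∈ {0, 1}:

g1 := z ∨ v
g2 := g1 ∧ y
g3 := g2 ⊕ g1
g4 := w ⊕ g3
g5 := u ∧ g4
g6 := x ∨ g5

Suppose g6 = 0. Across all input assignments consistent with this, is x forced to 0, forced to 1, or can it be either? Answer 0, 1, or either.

0

g6 = x ∨ g5 must be 0, so both x = 0 and g5 = 0.
g5 = u ∧ g4 must be 0, so at least one of u, g4 is 0.
Every assignment with g6 = 0 has x = 0; there are 24 such assignment(s).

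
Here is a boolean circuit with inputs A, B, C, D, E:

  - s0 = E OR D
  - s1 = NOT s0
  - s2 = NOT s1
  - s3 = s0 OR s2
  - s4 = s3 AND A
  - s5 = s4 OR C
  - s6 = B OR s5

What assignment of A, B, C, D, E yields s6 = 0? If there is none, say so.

A=1, B=0, C=0, D=0, E=0

s6 = B OR s5 must be 0, so both B = 0 and s5 = 0.
Check with A=1, B=0, C=0, D=0, E=0:
s0 = E OR D = 0 OR 0 = 0
s1 = NOT s0 = NOT 0 = 1
s2 = NOT s1 = NOT 1 = 0
s3 = s0 OR s2 = 0 OR 0 = 0
s4 = s3 AND A = 0 AND 1 = 0
s5 = s4 OR C = 0 OR 0 = 0
s6 = B OR s5 = 0 OR 0 = 0
So s6 = 0 as required.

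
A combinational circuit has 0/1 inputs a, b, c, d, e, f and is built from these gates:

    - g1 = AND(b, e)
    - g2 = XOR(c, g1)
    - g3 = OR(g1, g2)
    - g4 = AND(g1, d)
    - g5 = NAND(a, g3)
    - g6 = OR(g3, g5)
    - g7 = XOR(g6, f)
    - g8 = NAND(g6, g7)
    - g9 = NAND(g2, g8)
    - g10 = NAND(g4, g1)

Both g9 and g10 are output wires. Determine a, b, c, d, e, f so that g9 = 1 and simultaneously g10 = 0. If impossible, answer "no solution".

Check with a=1 b=1 c=1 d=1 e=1 f=0:
g1 = AND(b, e) = AND(1, 1) = 1
g2 = XOR(c, g1) = XOR(1, 1) = 0
g3 = OR(g1, g2) = OR(1, 0) = 1
g4 = AND(g1, d) = AND(1, 1) = 1
g5 = NAND(a, g3) = NAND(1, 1) = 0
g6 = OR(g3, g5) = OR(1, 0) = 1
g7 = XOR(g6, f) = XOR(1, 0) = 1
g8 = NAND(g6, g7) = NAND(1, 1) = 0
g9 = NAND(g2, g8) = NAND(0, 0) = 1
g10 = NAND(g4, g1) = NAND(1, 1) = 0
So g9 = 1 and g10 = 0.

a=1 b=1 c=1 d=1 e=1 f=0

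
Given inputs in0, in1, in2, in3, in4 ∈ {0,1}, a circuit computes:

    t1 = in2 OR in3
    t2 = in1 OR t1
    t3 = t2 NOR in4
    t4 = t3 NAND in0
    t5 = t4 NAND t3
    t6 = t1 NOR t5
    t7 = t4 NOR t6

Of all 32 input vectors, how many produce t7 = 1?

1

t7 = t4 NOR t6 must be 1, so both t4 = 0 and t6 = 0.
t4 = t3 NAND in0 must be 0, so both t3 = 1 and in0 = 1.
Enumerating the 32 input combinations, 1 give t7 = 1 and 31 give t7 = 0.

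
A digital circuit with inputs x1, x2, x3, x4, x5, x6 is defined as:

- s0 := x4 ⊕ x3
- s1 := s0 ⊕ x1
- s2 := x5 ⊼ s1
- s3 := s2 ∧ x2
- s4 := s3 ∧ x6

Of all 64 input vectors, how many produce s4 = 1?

s4 = s3 ∧ x6 must be 1, so both s3 = 1 and x6 = 1.
s3 = s2 ∧ x2 must be 1, so both s2 = 1 and x2 = 1.
Enumerating the 64 input combinations, 12 give s4 = 1 and 52 give s4 = 0.

12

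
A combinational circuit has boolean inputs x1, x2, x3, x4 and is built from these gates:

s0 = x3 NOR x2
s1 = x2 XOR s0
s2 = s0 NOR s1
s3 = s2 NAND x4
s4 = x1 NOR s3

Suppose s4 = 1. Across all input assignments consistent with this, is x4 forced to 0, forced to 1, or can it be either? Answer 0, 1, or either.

s4 = x1 NOR s3 must be 1, so both x1 = 0 and s3 = 0.
s3 = s2 NAND x4 must be 0, so both s2 = 1 and x4 = 1.
Every assignment with s4 = 1 has x4 = 1; there are 1 such assignment(s).
  x1=0, x2=0, x3=1, x4=1

1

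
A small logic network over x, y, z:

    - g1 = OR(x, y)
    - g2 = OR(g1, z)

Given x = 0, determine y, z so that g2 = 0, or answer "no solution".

y=0 z=0

Check with x = 0 and y=0, z=0:
g1 = OR(x, y) = OR(0, 0) = 0
g2 = OR(g1, z) = OR(0, 0) = 0
So g2 = 0.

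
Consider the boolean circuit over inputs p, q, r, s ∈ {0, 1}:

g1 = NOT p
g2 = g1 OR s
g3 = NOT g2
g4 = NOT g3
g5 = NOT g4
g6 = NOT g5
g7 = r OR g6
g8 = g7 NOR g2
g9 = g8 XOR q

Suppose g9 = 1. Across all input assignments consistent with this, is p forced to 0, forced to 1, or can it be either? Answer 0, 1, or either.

either

Both values of p occur among assignments with g9 = 1:
  p=0: p=0, q=1, r=0, s=0
  p=1: p=1, q=0, r=0, s=0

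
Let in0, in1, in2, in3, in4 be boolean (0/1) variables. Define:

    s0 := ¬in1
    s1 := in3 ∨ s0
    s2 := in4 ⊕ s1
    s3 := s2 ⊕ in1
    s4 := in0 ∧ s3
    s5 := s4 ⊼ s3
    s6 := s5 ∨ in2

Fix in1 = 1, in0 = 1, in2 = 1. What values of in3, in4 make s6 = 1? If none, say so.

s6 = s5 ∨ in2 must be 1, so at least one of s5, in2 is 1.
Check with in1 = 1, in0 = 1, in2 = 1 and in3=0, in4=1:
s0 = ¬in1 = ¬1 = 0
s1 = in3 ∨ s0 = 0 ∨ 0 = 0
s2 = in4 ⊕ s1 = 1 ⊕ 0 = 1
s3 = s2 ⊕ in1 = 1 ⊕ 1 = 0
s4 = in0 ∧ s3 = 1 ∧ 0 = 0
s5 = s4 ⊼ s3 = 0 ⊼ 0 = 1
s6 = s5 ∨ in2 = 1 ∨ 1 = 1
So s6 = 1.

in3=0, in4=1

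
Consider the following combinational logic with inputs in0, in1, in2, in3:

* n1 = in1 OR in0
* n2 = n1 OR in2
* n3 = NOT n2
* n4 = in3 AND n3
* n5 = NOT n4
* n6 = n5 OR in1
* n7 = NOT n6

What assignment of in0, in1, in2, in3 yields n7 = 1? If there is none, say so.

n7 = NOT n6 must be 1, so n6 = 0.
Check with in0=0 in1=0 in2=0 in3=1:
n1 = in1 OR in0 = 0 OR 0 = 0
n2 = n1 OR in2 = 0 OR 0 = 0
n3 = NOT n2 = NOT 0 = 1
n4 = in3 AND n3 = 1 AND 1 = 1
n5 = NOT n4 = NOT 1 = 0
n6 = n5 OR in1 = 0 OR 0 = 0
n7 = NOT n6 = NOT 0 = 1
So n7 = 1 as required.

in0=0 in1=0 in2=0 in3=1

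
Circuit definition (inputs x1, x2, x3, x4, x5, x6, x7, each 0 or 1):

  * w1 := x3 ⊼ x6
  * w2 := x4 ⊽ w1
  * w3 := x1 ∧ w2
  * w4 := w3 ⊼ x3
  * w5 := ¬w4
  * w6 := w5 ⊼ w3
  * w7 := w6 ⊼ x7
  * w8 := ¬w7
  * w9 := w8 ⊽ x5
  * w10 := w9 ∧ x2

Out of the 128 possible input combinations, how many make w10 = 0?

w10 = w9 ∧ x2 must be 0, so at least one of w9, x2 is 0.
Enumerating the 128 input combinations, 111 give w10 = 0 and 17 give w10 = 1.

111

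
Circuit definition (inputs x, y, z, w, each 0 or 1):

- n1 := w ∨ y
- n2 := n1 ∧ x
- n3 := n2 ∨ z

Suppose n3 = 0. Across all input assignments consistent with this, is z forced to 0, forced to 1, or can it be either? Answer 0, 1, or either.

0

n3 = n2 ∨ z must be 0, so both n2 = 0 and z = 0.
n2 = n1 ∧ x must be 0, so at least one of n1, x is 0.
Every assignment with n3 = 0 has z = 0; there are 5 such assignment(s).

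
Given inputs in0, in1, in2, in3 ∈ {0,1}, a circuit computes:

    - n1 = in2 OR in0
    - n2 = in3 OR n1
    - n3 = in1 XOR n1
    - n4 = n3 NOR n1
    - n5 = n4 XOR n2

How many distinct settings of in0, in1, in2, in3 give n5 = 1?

n5 = n4 XOR n2 must be 1, so n4 and n2 differ.
Enumerating the 16 input combinations, 14 give n5 = 1 and 2 give n5 = 0.

14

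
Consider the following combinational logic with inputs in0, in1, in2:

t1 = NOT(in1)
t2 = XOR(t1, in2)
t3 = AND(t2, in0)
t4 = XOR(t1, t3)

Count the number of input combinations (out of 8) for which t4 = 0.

t4 = XOR(t1, t3) must be 0, so t1 and t3 are equal.
Satisfying assignments:
  in0=0, in1=1, in2=0
  in0=0, in1=1, in2=1
  in0=1, in1=0, in2=0
  in0=1, in1=1, in2=0

4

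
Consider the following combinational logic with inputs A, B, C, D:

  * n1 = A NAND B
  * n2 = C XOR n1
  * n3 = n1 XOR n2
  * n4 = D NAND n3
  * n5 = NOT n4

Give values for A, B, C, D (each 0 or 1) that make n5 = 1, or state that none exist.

A=1, B=0, C=1, D=1

n5 = NOT n4 must be 1, so n4 = 0.
Check with A=1, B=0, C=1, D=1:
n1 = A NAND B = 1 NAND 0 = 1
n2 = C XOR n1 = 1 XOR 1 = 0
n3 = n1 XOR n2 = 1 XOR 0 = 1
n4 = D NAND n3 = 1 NAND 1 = 0
n5 = NOT n4 = NOT 0 = 1
So n5 = 1 as required.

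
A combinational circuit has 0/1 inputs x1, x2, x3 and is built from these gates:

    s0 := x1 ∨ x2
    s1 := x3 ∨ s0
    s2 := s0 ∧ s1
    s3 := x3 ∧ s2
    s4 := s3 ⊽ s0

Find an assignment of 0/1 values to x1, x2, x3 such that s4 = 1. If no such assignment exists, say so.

Check with x1=0, x2=0, x3=1:
s0 = x1 ∨ x2 = 0 ∨ 0 = 0
s1 = x3 ∨ s0 = 1 ∨ 0 = 1
s2 = s0 ∧ s1 = 0 ∧ 1 = 0
s3 = x3 ∧ s2 = 1 ∧ 0 = 0
s4 = s3 ⊽ s0 = 0 ⊽ 0 = 1
So s4 = 1 as required.

x1=0, x2=0, x3=1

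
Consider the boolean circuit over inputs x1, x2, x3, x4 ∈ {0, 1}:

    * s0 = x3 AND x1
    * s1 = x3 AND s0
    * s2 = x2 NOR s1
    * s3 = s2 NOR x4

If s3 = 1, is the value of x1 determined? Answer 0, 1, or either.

either

Both values of x1 occur among assignments with s3 = 1:
  x1=0: x1=0, x2=1, x3=0, x4=0
  x1=1: x1=1, x2=0, x3=1, x4=0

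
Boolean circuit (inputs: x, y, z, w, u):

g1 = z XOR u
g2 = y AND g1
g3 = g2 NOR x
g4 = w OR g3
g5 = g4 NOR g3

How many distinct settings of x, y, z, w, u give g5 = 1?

10

g5 = g4 NOR g3 must be 1, so both g4 = 0 and g3 = 0.
Enumerating the 32 input combinations, 10 give g5 = 1 and 22 give g5 = 0.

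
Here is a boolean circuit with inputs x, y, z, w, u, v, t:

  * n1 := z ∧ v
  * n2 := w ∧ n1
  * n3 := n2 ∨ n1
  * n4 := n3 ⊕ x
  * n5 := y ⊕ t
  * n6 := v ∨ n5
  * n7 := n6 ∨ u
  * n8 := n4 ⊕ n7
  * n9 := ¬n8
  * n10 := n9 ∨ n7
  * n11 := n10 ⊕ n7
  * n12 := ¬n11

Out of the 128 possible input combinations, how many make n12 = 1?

n12 = ¬n11 must be 1, so n11 = 0.
n11 = n10 ⊕ n7 must be 0, so n10 and n7 are equal.
Enumerating the 128 input combinations, 120 give n12 = 1 and 8 give n12 = 0.

120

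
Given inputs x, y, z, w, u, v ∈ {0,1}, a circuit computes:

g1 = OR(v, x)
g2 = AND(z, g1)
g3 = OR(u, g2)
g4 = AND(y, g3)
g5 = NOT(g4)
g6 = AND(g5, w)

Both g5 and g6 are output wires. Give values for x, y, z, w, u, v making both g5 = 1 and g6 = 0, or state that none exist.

x=0, y=0, z=0, w=0, u=1, v=1

Check with x=0, y=0, z=0, w=0, u=1, v=1:
g1 = OR(v, x) = OR(1, 0) = 1
g2 = AND(z, g1) = AND(0, 1) = 0
g3 = OR(u, g2) = OR(1, 0) = 1
g4 = AND(y, g3) = AND(0, 1) = 0
g5 = NOT(g4) = NOT 0 = 1
g6 = AND(g5, w) = AND(1, 0) = 0
So g5 = 1 and g6 = 0.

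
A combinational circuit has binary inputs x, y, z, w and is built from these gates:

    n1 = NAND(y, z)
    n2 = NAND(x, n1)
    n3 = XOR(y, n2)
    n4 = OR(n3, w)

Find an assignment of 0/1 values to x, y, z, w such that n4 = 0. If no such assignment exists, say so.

n4 = OR(n3, w) must be 0, so both n3 = 0 and w = 0.
n3 = XOR(y, n2) must be 0, so y and n2 are equal.
Check with x=1 y=0 z=0 w=0:
n1 = NAND(y, z) = NAND(0, 0) = 1
n2 = NAND(x, n1) = NAND(1, 1) = 0
n3 = XOR(y, n2) = XOR(0, 0) = 0
n4 = OR(n3, w) = OR(0, 0) = 0
So n4 = 0 as required.

x=1 y=0 z=0 w=0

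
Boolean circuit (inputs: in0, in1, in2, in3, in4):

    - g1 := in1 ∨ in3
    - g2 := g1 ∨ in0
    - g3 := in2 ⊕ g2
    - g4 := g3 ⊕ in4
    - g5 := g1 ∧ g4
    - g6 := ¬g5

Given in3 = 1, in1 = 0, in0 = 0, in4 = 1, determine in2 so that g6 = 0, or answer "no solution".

g6 = ¬g5 must be 0, so g5 = 1.
Check with in3 = 1, in1 = 0, in0 = 0, in4 = 1 and in2=1:
g1 = in1 ∨ in3 = 0 ∨ 1 = 1
g2 = g1 ∨ in0 = 1 ∨ 0 = 1
g3 = in2 ⊕ g2 = 1 ⊕ 1 = 0
g4 = g3 ⊕ in4 = 0 ⊕ 1 = 1
g5 = g1 ∧ g4 = 1 ∧ 1 = 1
g6 = ¬g5 = ¬1 = 0
So g6 = 0.

in2=1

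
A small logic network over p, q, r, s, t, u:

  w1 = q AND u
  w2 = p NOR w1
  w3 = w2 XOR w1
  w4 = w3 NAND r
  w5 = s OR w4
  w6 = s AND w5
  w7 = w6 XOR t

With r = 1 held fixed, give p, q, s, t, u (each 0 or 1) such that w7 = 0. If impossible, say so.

p=0 q=1 s=1 t=1 u=0

Check with r = 1 and p=0, q=1, s=1, t=1, u=0:
w1 = q AND u = 1 AND 0 = 0
w2 = p NOR w1 = 0 NOR 0 = 1
w3 = w2 XOR w1 = 1 XOR 0 = 1
w4 = w3 NAND r = 1 NAND 1 = 0
w5 = s OR w4 = 1 OR 0 = 1
w6 = s AND w5 = 1 AND 1 = 1
w7 = w6 XOR t = 1 XOR 1 = 0
So w7 = 0.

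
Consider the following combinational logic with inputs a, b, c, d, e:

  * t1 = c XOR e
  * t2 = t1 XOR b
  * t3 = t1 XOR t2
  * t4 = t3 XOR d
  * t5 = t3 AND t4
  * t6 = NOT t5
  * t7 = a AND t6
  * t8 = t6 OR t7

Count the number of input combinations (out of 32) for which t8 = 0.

t8 = t6 OR t7 must be 0, so both t6 = 0 and t7 = 0.
t6 = NOT t5 must be 0, so t5 = 1.
Enumerating the 32 input combinations, 8 give t8 = 0 and 24 give t8 = 1.

8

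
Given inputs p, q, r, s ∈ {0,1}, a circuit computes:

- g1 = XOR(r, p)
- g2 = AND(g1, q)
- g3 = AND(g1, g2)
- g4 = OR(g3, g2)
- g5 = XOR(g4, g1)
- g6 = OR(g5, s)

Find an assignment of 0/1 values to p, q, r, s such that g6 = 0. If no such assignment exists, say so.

p=1, q=1, r=0, s=0

g6 = OR(g5, s) must be 0, so both g5 = 0 and s = 0.
g5 = XOR(g4, g1) must be 0, so g4 and g1 are equal.
Check with p=1, q=1, r=0, s=0:
g1 = XOR(r, p) = XOR(0, 1) = 1
g2 = AND(g1, q) = AND(1, 1) = 1
g3 = AND(g1, g2) = AND(1, 1) = 1
g4 = OR(g3, g2) = OR(1, 1) = 1
g5 = XOR(g4, g1) = XOR(1, 1) = 0
g6 = OR(g5, s) = OR(0, 0) = 0
So g6 = 0 as required.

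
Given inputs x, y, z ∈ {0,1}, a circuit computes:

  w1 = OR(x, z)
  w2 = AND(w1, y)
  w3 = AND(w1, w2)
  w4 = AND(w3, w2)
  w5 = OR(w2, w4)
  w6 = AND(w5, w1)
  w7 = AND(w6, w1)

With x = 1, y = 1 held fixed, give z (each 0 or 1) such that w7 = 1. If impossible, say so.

Check with x = 1, y = 1 and z=0:
w1 = OR(x, z) = OR(1, 0) = 1
w2 = AND(w1, y) = AND(1, 1) = 1
w3 = AND(w1, w2) = AND(1, 1) = 1
w4 = AND(w3, w2) = AND(1, 1) = 1
w5 = OR(w2, w4) = OR(1, 1) = 1
w6 = AND(w5, w1) = AND(1, 1) = 1
w7 = AND(w6, w1) = AND(1, 1) = 1
So w7 = 1.

z=0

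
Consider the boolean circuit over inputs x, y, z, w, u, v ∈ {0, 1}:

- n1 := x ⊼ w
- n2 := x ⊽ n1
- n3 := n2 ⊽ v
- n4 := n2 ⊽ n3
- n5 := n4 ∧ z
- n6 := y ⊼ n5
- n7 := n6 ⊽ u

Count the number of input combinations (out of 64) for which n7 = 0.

60

n7 = n6 ⊽ u must be 0, so at least one of n6, u is 1.
Enumerating the 64 input combinations, 60 give n7 = 0 and 4 give n7 = 1.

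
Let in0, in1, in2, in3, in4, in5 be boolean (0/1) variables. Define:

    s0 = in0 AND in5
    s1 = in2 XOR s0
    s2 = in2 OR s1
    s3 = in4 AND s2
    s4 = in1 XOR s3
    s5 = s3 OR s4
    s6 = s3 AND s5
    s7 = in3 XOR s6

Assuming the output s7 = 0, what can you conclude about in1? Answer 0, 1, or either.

Both values of in1 occur among assignments with s7 = 0:
  in1=0: in0=0, in1=0, in2=0, in3=0, in4=0, in5=0
  in1=1: in0=0, in1=1, in2=0, in3=0, in4=0, in5=0

either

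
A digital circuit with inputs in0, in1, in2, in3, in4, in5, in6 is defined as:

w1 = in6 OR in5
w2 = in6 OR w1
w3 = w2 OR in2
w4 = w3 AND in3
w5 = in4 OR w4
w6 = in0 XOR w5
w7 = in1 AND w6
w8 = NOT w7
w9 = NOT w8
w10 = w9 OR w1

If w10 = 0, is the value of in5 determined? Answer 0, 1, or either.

w10 = w9 OR w1 must be 0, so both w9 = 0 and w1 = 0.
w9 = NOT w8 must be 0, so w8 = 1.
w1 = in6 OR in5 must be 0, so both in6 = 0 and in5 = 0.
Every assignment with w10 = 0 has in5 = 0; there are 24 such assignment(s).

0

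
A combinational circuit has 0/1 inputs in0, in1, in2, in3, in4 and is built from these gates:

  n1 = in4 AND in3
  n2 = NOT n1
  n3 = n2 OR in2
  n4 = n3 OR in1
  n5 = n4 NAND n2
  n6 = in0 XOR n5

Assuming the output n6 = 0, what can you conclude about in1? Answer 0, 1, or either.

either

Both values of in1 occur among assignments with n6 = 0:
  in1=0: in0=0, in1=0, in2=0, in3=0, in4=0
  in1=1: in0=0, in1=1, in2=0, in3=0, in4=0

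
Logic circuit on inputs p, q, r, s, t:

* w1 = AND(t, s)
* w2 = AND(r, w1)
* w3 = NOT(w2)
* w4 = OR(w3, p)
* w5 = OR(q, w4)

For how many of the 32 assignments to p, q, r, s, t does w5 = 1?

31

w5 = OR(q, w4) must be 1, so at least one of q, w4 is 1.
Enumerating the 32 input combinations, 31 give w5 = 1 and 1 give w5 = 0.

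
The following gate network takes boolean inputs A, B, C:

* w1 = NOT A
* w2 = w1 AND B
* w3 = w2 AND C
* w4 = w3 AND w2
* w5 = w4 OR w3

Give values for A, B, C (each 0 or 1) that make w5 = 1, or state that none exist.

A=0, B=1, C=1

w5 = w4 OR w3 must be 1, so at least one of w4, w3 is 1.
Check with A=0, B=1, C=1:
w1 = NOT A = NOT 0 = 1
w2 = w1 AND B = 1 AND 1 = 1
w3 = w2 AND C = 1 AND 1 = 1
w4 = w3 AND w2 = 1 AND 1 = 1
w5 = w4 OR w3 = 1 OR 1 = 1
So w5 = 1 as required.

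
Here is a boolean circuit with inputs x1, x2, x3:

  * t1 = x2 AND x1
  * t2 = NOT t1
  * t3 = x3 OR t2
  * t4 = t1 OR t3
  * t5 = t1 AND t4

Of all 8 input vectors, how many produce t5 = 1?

t5 = t1 AND t4 must be 1, so both t1 = 1 and t4 = 1.
t1 = x2 AND x1 must be 1, so both x2 = 1 and x1 = 1.
t4 = t1 OR t3 must be 1, so at least one of t1, t3 is 1.
Satisfying assignments:
  x1=1, x2=1, x3=0
  x1=1, x2=1, x3=1

2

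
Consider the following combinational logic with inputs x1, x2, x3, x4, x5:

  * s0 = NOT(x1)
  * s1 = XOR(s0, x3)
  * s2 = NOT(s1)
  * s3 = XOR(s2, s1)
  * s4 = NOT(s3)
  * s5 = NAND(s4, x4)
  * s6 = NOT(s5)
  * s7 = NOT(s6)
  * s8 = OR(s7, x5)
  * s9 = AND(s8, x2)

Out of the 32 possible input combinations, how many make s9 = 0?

s9 = AND(s8, x2) must be 0, so at least one of s8, x2 is 0.
Enumerating the 32 input combinations, 16 give s9 = 0 and 16 give s9 = 1.

16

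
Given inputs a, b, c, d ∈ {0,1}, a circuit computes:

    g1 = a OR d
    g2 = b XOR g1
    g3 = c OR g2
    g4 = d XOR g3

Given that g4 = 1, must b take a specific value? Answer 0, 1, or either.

Both values of b occur among assignments with g4 = 1:
  b=0: a=0, b=0, c=1, d=0
  b=1: a=0, b=1, c=0, d=0

either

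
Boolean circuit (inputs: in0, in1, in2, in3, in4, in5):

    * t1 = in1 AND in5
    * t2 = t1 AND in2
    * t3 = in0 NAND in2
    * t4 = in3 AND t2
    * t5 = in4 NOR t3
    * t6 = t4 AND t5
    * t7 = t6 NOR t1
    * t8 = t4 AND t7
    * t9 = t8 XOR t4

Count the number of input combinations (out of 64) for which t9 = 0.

t9 = t8 XOR t4 must be 0, so t8 and t4 are equal.
Enumerating the 64 input combinations, 60 give t9 = 0 and 4 give t9 = 1.

60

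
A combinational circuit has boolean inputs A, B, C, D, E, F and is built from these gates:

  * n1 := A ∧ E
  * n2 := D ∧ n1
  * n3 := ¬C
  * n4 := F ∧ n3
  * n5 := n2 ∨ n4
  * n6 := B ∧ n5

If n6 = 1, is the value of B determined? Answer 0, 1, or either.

1

n6 = B ∧ n5 must be 1, so both B = 1 and n5 = 1.
n5 = n2 ∨ n4 must be 1, so at least one of n2, n4 is 1.
Every assignment with n6 = 1 has B = 1; there are 11 such assignment(s).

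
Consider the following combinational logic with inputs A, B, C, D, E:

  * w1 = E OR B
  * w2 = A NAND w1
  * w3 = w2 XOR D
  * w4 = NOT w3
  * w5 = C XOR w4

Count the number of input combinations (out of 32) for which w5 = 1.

16

w5 = C XOR w4 must be 1, so C and w4 differ.
Enumerating the 32 input combinations, 16 give w5 = 1 and 16 give w5 = 0.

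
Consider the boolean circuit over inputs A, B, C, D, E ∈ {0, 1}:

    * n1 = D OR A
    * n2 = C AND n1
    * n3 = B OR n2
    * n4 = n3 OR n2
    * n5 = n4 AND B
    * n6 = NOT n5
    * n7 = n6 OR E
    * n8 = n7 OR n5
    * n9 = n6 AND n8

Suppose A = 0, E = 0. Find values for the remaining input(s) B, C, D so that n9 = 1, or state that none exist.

n9 = n6 AND n8 must be 1, so both n6 = 1 and n8 = 1.
n6 = NOT n5 must be 1, so n5 = 0.
Check with A = 0, E = 0 and B=0, C=0, D=1:
n1 = D OR A = 1 OR 0 = 1
n2 = C AND n1 = 0 AND 1 = 0
n3 = B OR n2 = 0 OR 0 = 0
n4 = n3 OR n2 = 0 OR 0 = 0
n5 = n4 AND B = 0 AND 0 = 0
n6 = NOT n5 = NOT 0 = 1
n7 = n6 OR E = 1 OR 0 = 1
n8 = n7 OR n5 = 1 OR 0 = 1
n9 = n6 AND n8 = 1 AND 1 = 1
So n9 = 1.

B=0, C=0, D=1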